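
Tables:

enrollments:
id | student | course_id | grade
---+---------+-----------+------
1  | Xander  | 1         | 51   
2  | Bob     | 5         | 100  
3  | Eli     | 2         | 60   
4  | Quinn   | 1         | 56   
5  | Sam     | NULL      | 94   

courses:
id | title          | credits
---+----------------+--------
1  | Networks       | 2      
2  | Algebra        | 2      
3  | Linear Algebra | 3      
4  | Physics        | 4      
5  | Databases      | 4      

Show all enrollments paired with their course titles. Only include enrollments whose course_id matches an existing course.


INNER JOIN keeps only enrollments rows whose course_id matches an id in courses. Walk through each enrollment:
  - enrollment 1 (Xander): course_id=1 -> matches Networks
  - enrollment 2 (Bob): course_id=5 -> matches Databases
  - enrollment 3 (Eli): course_id=2 -> matches Algebra
  - enrollment 4 (Quinn): course_id=1 -> matches Networks
  - enrollment 5 (Sam): course_id=NULL, no match -> dropped
So 1 of 5 rows is dropped.

SQL:
SELECT a.student, b.title AS course
FROM enrollments a
INNER JOIN courses b ON a.course_id = b.id

Result:
student | course   
--------+----------
Xander  | Networks 
Bob     | Databases
Eli     | Algebra  
Quinn   | Networks 


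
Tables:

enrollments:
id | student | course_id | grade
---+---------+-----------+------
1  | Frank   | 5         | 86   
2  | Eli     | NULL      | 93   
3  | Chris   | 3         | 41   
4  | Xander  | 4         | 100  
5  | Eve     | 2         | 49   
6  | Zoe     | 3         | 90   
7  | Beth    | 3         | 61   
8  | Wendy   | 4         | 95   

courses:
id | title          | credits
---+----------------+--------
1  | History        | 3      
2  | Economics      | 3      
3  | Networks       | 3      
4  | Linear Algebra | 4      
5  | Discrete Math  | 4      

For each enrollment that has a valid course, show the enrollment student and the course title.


INNER JOIN keeps only enrollments rows whose course_id matches an id in courses. Walk through each enrollment:
  - enrollment 1 (Frank): course_id=5 -> matches Discrete Math
  - enrollment 2 (Eli): course_id=NULL, no match -> dropped
  - enrollment 3 (Chris): course_id=3 -> matches Networks
  - enrollment 4 (Xander): course_id=4 -> matches Linear Algebra
  - enrollment 5 (Eve): course_id=2 -> matches Economics
  - enrollment 6 (Zoe): course_id=3 -> matches Networks
  - enrollment 7 (Beth): course_id=3 -> matches Networks
  - enrollment 8 (Wendy): course_id=4 -> matches Linear Algebra
So 1 of 8 rows is dropped.

SQL:
SELECT a.student, b.title AS course
FROM enrollments a
INNER JOIN courses b ON a.course_id = b.id

Result:
student | course        
--------+---------------
Frank   | Discrete Math 
Chris   | Networks      
Xander  | Linear Algebra
Eve     | Economics     
Zoe     | Networks      
Beth    | Networks      
Wendy   | Linear Algebra


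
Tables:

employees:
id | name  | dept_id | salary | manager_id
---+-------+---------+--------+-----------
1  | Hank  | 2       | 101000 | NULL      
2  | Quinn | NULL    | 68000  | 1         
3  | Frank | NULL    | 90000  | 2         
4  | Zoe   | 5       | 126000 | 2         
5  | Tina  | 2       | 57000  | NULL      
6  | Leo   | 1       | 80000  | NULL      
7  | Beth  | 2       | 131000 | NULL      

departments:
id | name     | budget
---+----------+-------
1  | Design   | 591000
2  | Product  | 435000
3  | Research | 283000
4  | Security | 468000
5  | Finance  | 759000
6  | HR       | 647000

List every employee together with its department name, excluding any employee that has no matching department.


INNER JOIN keeps only employees rows whose dept_id matches an id in departments. Walk through each employee:
  - employee 1 (Hank): dept_id=2 -> matches Product
  - employee 2 (Quinn): dept_id=NULL, no match -> dropped
  - employee 3 (Frank): dept_id=NULL, no match -> dropped
  - employee 4 (Zoe): dept_id=5 -> matches Finance
  - employee 5 (Tina): dept_id=2 -> matches Product
  - employee 6 (Leo): dept_id=1 -> matches Design
  - employee 7 (Beth): dept_id=2 -> matches Product
So 2 of 7 rows are dropped.

SQL:
SELECT a.name, b.name AS department
FROM employees a
INNER JOIN departments b ON a.dept_id = b.id

Result:
name | department
-----+-----------
Hank | Product   
Zoe  | Finance   
Tina | Product   
Leo  | Design    
Beth | Product   


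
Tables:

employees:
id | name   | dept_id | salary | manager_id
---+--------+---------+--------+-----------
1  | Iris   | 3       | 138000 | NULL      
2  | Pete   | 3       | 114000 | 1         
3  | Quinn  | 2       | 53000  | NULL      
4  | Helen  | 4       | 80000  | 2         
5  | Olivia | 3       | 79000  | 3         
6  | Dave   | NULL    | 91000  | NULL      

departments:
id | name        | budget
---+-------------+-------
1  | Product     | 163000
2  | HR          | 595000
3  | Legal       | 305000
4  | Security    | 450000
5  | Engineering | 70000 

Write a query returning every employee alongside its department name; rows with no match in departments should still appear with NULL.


LEFT JOIN keeps every row from employees (the left table); where dept_id has no match in departments, the department columns become NULL. Walk through each employee:
  - employee 1 (Iris): dept_id=3 -> matches Legal
  - employee 2 (Pete): dept_id=3 -> matches Legal
  - employee 3 (Quinn): dept_id=2 -> matches HR
  - employee 4 (Helen): dept_id=4 -> matches Security
  - employee 5 (Olivia): dept_id=3 -> matches Legal
  - employee 6 (Dave): dept_id=NULL, no match -> kept with NULL
All 6 rows appear; 1 has NULL department.

SQL:
SELECT a.name, b.name AS department
FROM employees a
LEFT JOIN departments b ON a.dept_id = b.id

Result:
name   | department
-------+-----------
Iris   | Legal     
Pete   | Legal     
Quinn  | HR        
Helen  | Security  
Olivia | Legal     
Dave   | NULL      


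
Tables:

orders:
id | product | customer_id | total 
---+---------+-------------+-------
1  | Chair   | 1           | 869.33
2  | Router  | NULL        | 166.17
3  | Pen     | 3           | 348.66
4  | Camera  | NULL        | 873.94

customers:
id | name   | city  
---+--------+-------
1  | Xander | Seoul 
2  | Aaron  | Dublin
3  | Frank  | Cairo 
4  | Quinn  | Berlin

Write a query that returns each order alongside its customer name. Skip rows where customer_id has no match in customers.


INNER JOIN keeps only orders rows whose customer_id matches an id in customers. Walk through each order:
  - order 1 (Chair): customer_id=1 -> matches Xander
  - order 2 (Router): customer_id=NULL, no match -> dropped
  - order 3 (Pen): customer_id=3 -> matches Frank
  - order 4 (Camera): customer_id=NULL, no match -> dropped
So 2 of 4 rows are dropped.

SQL:
SELECT a.product, b.name AS customer
FROM orders a
INNER JOIN customers b ON a.customer_id = b.id

Result:
product | customer
--------+---------
Chair   | Xander  
Pen     | Frank   


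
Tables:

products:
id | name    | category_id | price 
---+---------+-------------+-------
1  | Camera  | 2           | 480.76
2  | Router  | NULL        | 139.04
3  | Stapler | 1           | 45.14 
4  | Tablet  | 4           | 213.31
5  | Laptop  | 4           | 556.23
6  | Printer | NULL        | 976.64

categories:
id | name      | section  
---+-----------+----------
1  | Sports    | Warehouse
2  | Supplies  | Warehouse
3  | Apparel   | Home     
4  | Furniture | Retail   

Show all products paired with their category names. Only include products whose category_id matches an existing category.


INNER JOIN keeps only products rows whose category_id matches an id in categories. Walk through each product:
  - product 1 (Camera): category_id=2 -> matches Supplies
  - product 2 (Router): category_id=NULL, no match -> dropped
  - product 3 (Stapler): category_id=1 -> matches Sports
  - product 4 (Tablet): category_id=4 -> matches Furniture
  - product 5 (Laptop): category_id=4 -> matches Furniture
  - product 6 (Printer): category_id=NULL, no match -> dropped
So 2 of 6 rows are dropped.

SQL:
SELECT a.name, b.name AS category
FROM products a
INNER JOIN categories b ON a.category_id = b.id

Result:
name    | category 
--------+----------
Camera  | Supplies 
Stapler | Sports   
Tablet  | Furniture
Laptop  | Furniture


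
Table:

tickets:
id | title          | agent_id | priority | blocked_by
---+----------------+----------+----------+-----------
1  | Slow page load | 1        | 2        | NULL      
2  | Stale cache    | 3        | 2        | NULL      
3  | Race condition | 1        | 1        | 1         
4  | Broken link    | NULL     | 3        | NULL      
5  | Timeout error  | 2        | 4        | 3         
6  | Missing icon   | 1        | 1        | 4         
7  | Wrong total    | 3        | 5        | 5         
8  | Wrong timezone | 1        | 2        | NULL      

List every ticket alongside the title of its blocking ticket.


This is a self-join: tickets is joined to a second copy of itself, matching each row's blocked_by to another row's id. Use LEFT JOIN so rows with blocked_by=NULL are kept.
  - ticket 1 (Slow page load): blocked_by=NULL -> NULL
  - ticket 2 (Stale cache): blocked_by=NULL -> NULL
  - ticket 3 (Race condition): blocked_by=1 -> Slow page load
  - ticket 4 (Broken link): blocked_by=NULL -> NULL
  - ticket 5 (Timeout error): blocked_by=3 -> Race condition
  - ticket 6 (Missing icon): blocked_by=4 -> Broken link
  - ticket 7 (Wrong total): blocked_by=5 -> Timeout error
  - ticket 8 (Wrong timezone): blocked_by=NULL -> NULL

SQL:
SELECT a.title AS item, b.title AS blocked_by
FROM tickets a
LEFT JOIN tickets b ON a.blocked_by = b.id

Result:
item           | blocked_by    
---------------+---------------
Slow page load | NULL          
Stale cache    | NULL          
Race condition | Slow page load
Broken link    | NULL          
Timeout error  | Race condition
Missing icon   | Broken link   
Wrong total    | Timeout error 
Wrong timezone | NULL          


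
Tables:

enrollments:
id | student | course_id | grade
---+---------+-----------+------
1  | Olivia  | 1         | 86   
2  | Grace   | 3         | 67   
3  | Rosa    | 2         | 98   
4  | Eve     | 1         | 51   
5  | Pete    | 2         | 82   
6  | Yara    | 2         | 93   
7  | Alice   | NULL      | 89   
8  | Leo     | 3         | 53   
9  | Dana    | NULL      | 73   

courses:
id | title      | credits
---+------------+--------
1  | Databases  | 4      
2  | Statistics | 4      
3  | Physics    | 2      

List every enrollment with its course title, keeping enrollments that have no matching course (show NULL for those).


LEFT JOIN keeps every row from enrollments (the left table); where course_id has no match in courses, the course columns become NULL. Walk through each enrollment:
  - enrollment 1 (Olivia): course_id=1 -> matches Databases
  - enrollment 2 (Grace): course_id=3 -> matches Physics
  - enrollment 3 (Rosa): course_id=2 -> matches Statistics
  - enrollment 4 (Eve): course_id=1 -> matches Databases
  - enrollment 5 (Pete): course_id=2 -> matches Statistics
  - enrollment 6 (Yara): course_id=2 -> matches Statistics
  - enrollment 7 (Alice): course_id=NULL, no match -> kept with NULL
  - enrollment 8 (Leo): course_id=3 -> matches Physics
  - enrollment 9 (Dana): course_id=NULL, no match -> kept with NULL
All 9 rows appear; 2 have NULL course.

SQL:
SELECT a.student, b.title AS course
FROM enrollments a
LEFT JOIN courses b ON a.course_id = b.id

Result:
student | course    
--------+-----------
Olivia  | Databases 
Grace   | Physics   
Rosa    | Statistics
Eve     | Databases 
Pete    | Statistics
Yara    | Statistics
Alice   | NULL      
Leo     | Physics   
Dana    | NULL      


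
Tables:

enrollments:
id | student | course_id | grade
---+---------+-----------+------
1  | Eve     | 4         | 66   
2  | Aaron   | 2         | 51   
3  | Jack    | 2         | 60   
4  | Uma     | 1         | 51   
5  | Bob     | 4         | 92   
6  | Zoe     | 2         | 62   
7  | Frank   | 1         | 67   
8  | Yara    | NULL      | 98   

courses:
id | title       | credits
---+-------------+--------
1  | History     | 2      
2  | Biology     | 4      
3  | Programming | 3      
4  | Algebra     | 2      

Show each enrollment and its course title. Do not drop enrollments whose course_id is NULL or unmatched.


LEFT JOIN keeps every row from enrollments (the left table); where course_id has no match in courses, the course columns become NULL. Walk through each enrollment:
  - enrollment 1 (Eve): course_id=4 -> matches Algebra
  - enrollment 2 (Aaron): course_id=2 -> matches Biology
  - enrollment 3 (Jack): course_id=2 -> matches Biology
  - enrollment 4 (Uma): course_id=1 -> matches History
  - enrollment 5 (Bob): course_id=4 -> matches Algebra
  - enrollment 6 (Zoe): course_id=2 -> matches Biology
  - enrollment 7 (Frank): course_id=1 -> matches History
  - enrollment 8 (Yara): course_id=NULL, no match -> kept with NULL
All 8 rows appear; 1 has NULL course.

SQL:
SELECT a.student, b.title AS course
FROM enrollments a
LEFT JOIN courses b ON a.course_id = b.id

Result:
student | course 
--------+--------
Eve     | Algebra
Aaron   | Biology
Jack    | Biology
Uma     | History
Bob     | Algebra
Zoe     | Biology
Frank   | History
Yara    | NULL   


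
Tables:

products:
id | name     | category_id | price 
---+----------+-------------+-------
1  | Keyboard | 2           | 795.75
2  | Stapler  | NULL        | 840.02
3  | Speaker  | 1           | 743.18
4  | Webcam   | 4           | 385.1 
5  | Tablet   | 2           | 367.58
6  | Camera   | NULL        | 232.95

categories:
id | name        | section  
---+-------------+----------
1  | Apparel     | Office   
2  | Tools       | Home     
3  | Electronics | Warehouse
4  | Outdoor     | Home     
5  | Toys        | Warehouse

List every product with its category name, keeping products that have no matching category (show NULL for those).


LEFT JOIN keeps every row from products (the left table); where category_id has no match in categories, the category columns become NULL. Walk through each product:
  - product 1 (Keyboard): category_id=2 -> matches Tools
  - product 2 (Stapler): category_id=NULL, no match -> kept with NULL
  - product 3 (Speaker): category_id=1 -> matches Apparel
  - product 4 (Webcam): category_id=4 -> matches Outdoor
  - product 5 (Tablet): category_id=2 -> matches Tools
  - product 6 (Camera): category_id=NULL, no match -> kept with NULL
All 6 rows appear; 2 have NULL category.

SQL:
SELECT a.name, b.name AS category
FROM products a
LEFT JOIN categories b ON a.category_id = b.id

Result:
name     | category
---------+---------
Keyboard | Tools   
Stapler  | NULL    
Speaker  | Apparel 
Webcam   | Outdoor 
Tablet   | Tools   
Camera   | NULL    


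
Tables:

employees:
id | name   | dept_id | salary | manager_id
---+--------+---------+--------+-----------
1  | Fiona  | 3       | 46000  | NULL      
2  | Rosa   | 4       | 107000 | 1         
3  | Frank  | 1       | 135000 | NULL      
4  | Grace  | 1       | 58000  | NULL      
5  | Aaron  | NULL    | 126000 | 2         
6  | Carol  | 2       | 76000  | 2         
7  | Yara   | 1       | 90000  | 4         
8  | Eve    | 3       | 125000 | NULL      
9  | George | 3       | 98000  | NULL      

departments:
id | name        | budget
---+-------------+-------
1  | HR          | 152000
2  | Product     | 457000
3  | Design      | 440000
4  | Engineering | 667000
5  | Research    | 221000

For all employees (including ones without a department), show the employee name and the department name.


LEFT JOIN keeps every row from employees (the left table); where dept_id has no match in departments, the department columns become NULL. Walk through each employee:
  - employee 1 (Fiona): dept_id=3 -> matches Design
  - employee 2 (Rosa): dept_id=4 -> matches Engineering
  - employee 3 (Frank): dept_id=1 -> matches HR
  - employee 4 (Grace): dept_id=1 -> matches HR
  - employee 5 (Aaron): dept_id=NULL, no match -> kept with NULL
  - employee 6 (Carol): dept_id=2 -> matches Product
  - employee 7 (Yara): dept_id=1 -> matches HR
  - employee 8 (Eve): dept_id=3 -> matches Design
  - employee 9 (George): dept_id=3 -> matches Design
All 9 rows appear; 1 has NULL department.

SQL:
SELECT a.name, b.name AS department
FROM employees a
LEFT JOIN departments b ON a.dept_id = b.id

Result:
name   | department 
-------+------------
Fiona  | Design     
Rosa   | Engineering
Frank  | HR         
Grace  | HR         
Aaron  | NULL       
Carol  | Product    
Yara   | HR         
Eve    | Design     
George | Design     


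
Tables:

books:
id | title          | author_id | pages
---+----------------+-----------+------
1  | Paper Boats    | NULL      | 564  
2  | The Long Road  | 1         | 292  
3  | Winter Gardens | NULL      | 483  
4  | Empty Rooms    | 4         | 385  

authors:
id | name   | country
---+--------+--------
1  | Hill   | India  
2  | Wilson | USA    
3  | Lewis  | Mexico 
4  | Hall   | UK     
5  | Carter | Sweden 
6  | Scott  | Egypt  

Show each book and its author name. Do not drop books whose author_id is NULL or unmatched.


LEFT JOIN keeps every row from books (the left table); where author_id has no match in authors, the author columns become NULL. Walk through each book:
  - book 1 (Paper Boats): author_id=NULL, no match -> kept with NULL
  - book 2 (The Long Road): author_id=1 -> matches Hill
  - book 3 (Winter Gardens): author_id=NULL, no match -> kept with NULL
  - book 4 (Empty Rooms): author_id=4 -> matches Hall
All 4 rows appear; 2 have NULL author.

SQL:
SELECT a.title, b.name AS author
FROM books a
LEFT JOIN authors b ON a.author_id = b.id

Result:
title          | author
---------------+-------
Paper Boats    | NULL  
The Long Road  | Hill  
Winter Gardens | NULL  
Empty Rooms    | Hall  


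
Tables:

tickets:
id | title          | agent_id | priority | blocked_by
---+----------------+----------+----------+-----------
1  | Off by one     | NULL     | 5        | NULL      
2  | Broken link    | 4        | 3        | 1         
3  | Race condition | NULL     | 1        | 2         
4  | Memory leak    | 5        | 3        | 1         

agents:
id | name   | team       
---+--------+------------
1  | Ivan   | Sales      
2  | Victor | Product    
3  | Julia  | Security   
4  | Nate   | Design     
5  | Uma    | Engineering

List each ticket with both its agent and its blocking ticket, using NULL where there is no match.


Two LEFT JOINs from the same base table tickets: one to agents via agent_id, one to tickets itself via blocked_by. Both are LEFT so every ticket is preserved.
Match against agents:
  - ticket 1 (Off by one): agent_id=NULL, no match -> kept with NULL
  - ticket 2 (Broken link): agent_id=4 -> matches Nate
  - ticket 3 (Race condition): agent_id=NULL, no match -> kept with NULL
  - ticket 4 (Memory leak): agent_id=5 -> matches Uma
Match against tickets (self):
  - ticket 1 (Off by one): blocked_by=NULL -> NULL
  - ticket 2 (Broken link): blocked_by=1 -> Off by one
  - ticket 3 (Race condition): blocked_by=2 -> Broken link
  - ticket 4 (Memory leak): blocked_by=1 -> Off by one

SQL:
SELECT a.title, b.name AS agent, c.title AS blocked_by
FROM tickets a
LEFT JOIN agents b ON a.agent_id = b.id
LEFT JOIN tickets c ON a.blocked_by = c.id

Result:
title          | agent | blocked_by 
---------------+-------+------------
Off by one     | NULL  | NULL       
Broken link    | Nate  | Off by one 
Race condition | NULL  | Broken link
Memory leak    | Uma   | Off by one 


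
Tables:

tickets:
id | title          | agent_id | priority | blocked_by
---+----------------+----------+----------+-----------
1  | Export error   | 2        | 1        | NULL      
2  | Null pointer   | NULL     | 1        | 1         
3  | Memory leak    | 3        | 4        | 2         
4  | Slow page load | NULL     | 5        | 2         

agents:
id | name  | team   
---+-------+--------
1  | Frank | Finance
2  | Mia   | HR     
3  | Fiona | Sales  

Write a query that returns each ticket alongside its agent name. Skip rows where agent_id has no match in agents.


INNER JOIN keeps only tickets rows whose agent_id matches an id in agents. Walk through each ticket:
  - ticket 1 (Export error): agent_id=2 -> matches Mia
  - ticket 2 (Null pointer): agent_id=NULL, no match -> dropped
  - ticket 3 (Memory leak): agent_id=3 -> matches Fiona
  - ticket 4 (Slow page load): agent_id=NULL, no match -> dropped
So 2 of 4 rows are dropped.

SQL:
SELECT a.title, b.name AS agent
FROM tickets a
INNER JOIN agents b ON a.agent_id = b.id

Result:
title        | agent
-------------+------
Export error | Mia  
Memory leak  | Fiona


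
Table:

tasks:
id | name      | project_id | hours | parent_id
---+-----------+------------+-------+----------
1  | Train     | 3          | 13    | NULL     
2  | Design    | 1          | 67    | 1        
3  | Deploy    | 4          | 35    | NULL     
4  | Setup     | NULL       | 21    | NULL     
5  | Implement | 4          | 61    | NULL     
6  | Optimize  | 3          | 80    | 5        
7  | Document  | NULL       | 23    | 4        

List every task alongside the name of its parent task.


This is a self-join: tasks is joined to a second copy of itself, matching each row's parent_id to another row's id. Use LEFT JOIN so rows with parent_id=NULL are kept.
  - task 1 (Train): parent_id=NULL -> NULL
  - task 2 (Design): parent_id=1 -> Train
  - task 3 (Deploy): parent_id=NULL -> NULL
  - task 4 (Setup): parent_id=NULL -> NULL
  - task 5 (Implement): parent_id=NULL -> NULL
  - task 6 (Optimize): parent_id=5 -> Implement
  - task 7 (Document): parent_id=4 -> Setup

SQL:
SELECT a.name AS item, b.name AS parent
FROM tasks a
LEFT JOIN tasks b ON a.parent_id = b.id

Result:
item      | parent   
----------+----------
Train     | NULL     
Design    | Train    
Deploy    | NULL     
Setup     | NULL     
Implement | NULL     
Optimize  | Implement
Document  | Setup    


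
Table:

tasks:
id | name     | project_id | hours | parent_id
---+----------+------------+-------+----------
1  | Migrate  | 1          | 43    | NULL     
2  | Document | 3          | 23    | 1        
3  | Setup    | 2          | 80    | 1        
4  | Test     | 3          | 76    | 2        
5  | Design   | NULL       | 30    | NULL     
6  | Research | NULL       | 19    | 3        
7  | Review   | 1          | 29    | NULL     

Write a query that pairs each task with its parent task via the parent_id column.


This is a self-join: tasks is joined to a second copy of itself, matching each row's parent_id to another row's id. Use LEFT JOIN so rows with parent_id=NULL are kept.
  - task 1 (Migrate): parent_id=NULL -> NULL
  - task 2 (Document): parent_id=1 -> Migrate
  - task 3 (Setup): parent_id=1 -> Migrate
  - task 4 (Test): parent_id=2 -> Document
  - task 5 (Design): parent_id=NULL -> NULL
  - task 6 (Research): parent_id=3 -> Setup
  - task 7 (Review): parent_id=NULL -> NULL

SQL:
SELECT a.name AS item, b.name AS parent
FROM tasks a
LEFT JOIN tasks b ON a.parent_id = b.id

Result:
item     | parent  
---------+---------
Migrate  | NULL    
Document | Migrate 
Setup    | Migrate 
Test     | Document
Design   | NULL    
Research | Setup   
Review   | NULL    


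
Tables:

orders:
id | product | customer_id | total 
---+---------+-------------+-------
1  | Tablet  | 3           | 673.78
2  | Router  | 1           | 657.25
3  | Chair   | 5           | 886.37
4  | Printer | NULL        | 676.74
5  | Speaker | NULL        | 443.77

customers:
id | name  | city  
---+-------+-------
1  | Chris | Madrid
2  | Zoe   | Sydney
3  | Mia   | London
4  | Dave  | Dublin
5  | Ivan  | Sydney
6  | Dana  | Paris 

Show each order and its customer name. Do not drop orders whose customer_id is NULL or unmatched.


LEFT JOIN keeps every row from orders (the left table); where customer_id has no match in customers, the customer columns become NULL. Walk through each order:
  - order 1 (Tablet): customer_id=3 -> matches Mia
  - order 2 (Router): customer_id=1 -> matches Chris
  - order 3 (Chair): customer_id=5 -> matches Ivan
  - order 4 (Printer): customer_id=NULL, no match -> kept with NULL
  - order 5 (Speaker): customer_id=NULL, no match -> kept with NULL
All 5 rows appear; 2 have NULL customer.

SQL:
SELECT a.product, b.name AS customer
FROM orders a
LEFT JOIN customers b ON a.customer_id = b.id

Result:
product | customer
--------+---------
Tablet  | Mia     
Router  | Chris   
Chair   | Ivan    
Printer | NULL    
Speaker | NULL    


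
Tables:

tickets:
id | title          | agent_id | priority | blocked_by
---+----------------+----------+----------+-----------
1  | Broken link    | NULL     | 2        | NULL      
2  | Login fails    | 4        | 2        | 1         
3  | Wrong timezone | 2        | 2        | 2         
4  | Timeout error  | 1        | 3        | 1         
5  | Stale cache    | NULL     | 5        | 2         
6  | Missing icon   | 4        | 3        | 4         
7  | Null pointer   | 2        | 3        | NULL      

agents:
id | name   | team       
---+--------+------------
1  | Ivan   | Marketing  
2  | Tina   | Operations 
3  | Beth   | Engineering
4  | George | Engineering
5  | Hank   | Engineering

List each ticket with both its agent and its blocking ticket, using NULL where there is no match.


Two LEFT JOINs from the same base table tickets: one to agents via agent_id, one to tickets itself via blocked_by. Both are LEFT so every ticket is preserved.
Match against agents:
  - ticket 1 (Broken link): agent_id=NULL, no match -> kept with NULL
  - ticket 2 (Login fails): agent_id=4 -> matches George
  - ticket 3 (Wrong timezone): agent_id=2 -> matches Tina
  - ticket 4 (Timeout error): agent_id=1 -> matches Ivan
  - ticket 5 (Stale cache): agent_id=NULL, no match -> kept with NULL
  - ticket 6 (Missing icon): agent_id=4 -> matches George
  - ticket 7 (Null pointer): agent_id=2 -> matches Tina
Match against tickets (self):
  - ticket 1 (Broken link): blocked_by=NULL -> NULL
  - ticket 2 (Login fails): blocked_by=1 -> Broken link
  - ticket 3 (Wrong timezone): blocked_by=2 -> Login fails
  - ticket 4 (Timeout error): blocked_by=1 -> Broken link
  - ticket 5 (Stale cache): blocked_by=2 -> Login fails
  - ticket 6 (Missing icon): blocked_by=4 -> Timeout error
  - ticket 7 (Null pointer): blocked_by=NULL -> NULL

SQL:
SELECT a.title, b.name AS agent, c.title AS blocked_by
FROM tickets a
LEFT JOIN agents b ON a.agent_id = b.id
LEFT JOIN tickets c ON a.blocked_by = c.id

Result:
title          | agent  | blocked_by   
---------------+--------+--------------
Broken link    | NULL   | NULL         
Login fails    | George | Broken link  
Wrong timezone | Tina   | Login fails  
Timeout error  | Ivan   | Broken link  
Stale cache    | NULL   | Login fails  
Missing icon   | George | Timeout error
Null pointer   | Tina   | NULL         


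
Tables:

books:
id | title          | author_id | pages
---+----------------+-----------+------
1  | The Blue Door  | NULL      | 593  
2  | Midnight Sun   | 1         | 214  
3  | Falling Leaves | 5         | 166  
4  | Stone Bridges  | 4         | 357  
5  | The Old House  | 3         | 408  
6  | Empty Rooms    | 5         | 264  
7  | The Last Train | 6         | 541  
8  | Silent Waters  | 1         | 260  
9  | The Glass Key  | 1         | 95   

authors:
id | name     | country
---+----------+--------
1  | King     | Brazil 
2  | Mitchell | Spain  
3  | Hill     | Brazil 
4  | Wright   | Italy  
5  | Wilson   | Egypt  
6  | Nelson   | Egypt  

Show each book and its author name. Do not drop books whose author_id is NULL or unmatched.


LEFT JOIN keeps every row from books (the left table); where author_id has no match in authors, the author columns become NULL. Walk through each book:
  - book 1 (The Blue Door): author_id=NULL, no match -> kept with NULL
  - book 2 (Midnight Sun): author_id=1 -> matches King
  - book 3 (Falling Leaves): author_id=5 -> matches Wilson
  - book 4 (Stone Bridges): author_id=4 -> matches Wright
  - book 5 (The Old House): author_id=3 -> matches Hill
  - book 6 (Empty Rooms): author_id=5 -> matches Wilson
  - book 7 (The Last Train): author_id=6 -> matches Nelson
  - book 8 (Silent Waters): author_id=1 -> matches King
  - book 9 (The Glass Key): author_id=1 -> matches King
All 9 rows appear; 1 has NULL author.

SQL:
SELECT a.title, b.name AS author
FROM books a
LEFT JOIN authors b ON a.author_id = b.id

Result:
title          | author
---------------+-------
The Blue Door  | NULL  
Midnight Sun   | King  
Falling Leaves | Wilson
Stone Bridges  | Wright
The Old House  | Hill  
Empty Rooms    | Wilson
The Last Train | Nelson
Silent Waters  | King  
The Glass Key  | King  


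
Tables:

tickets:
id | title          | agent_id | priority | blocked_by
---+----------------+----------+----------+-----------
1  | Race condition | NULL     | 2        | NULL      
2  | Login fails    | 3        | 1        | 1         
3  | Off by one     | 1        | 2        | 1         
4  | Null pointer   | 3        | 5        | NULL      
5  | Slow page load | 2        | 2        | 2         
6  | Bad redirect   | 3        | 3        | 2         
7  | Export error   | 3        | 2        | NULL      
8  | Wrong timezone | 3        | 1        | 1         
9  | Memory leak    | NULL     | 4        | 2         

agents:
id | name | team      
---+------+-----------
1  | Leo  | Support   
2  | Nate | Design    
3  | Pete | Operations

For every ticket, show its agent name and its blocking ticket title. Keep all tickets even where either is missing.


Two LEFT JOINs from the same base table tickets: one to agents via agent_id, one to tickets itself via blocked_by. Both are LEFT so every ticket is preserved.
Match against agents:
  - ticket 1 (Race condition): agent_id=NULL, no match -> kept with NULL
  - ticket 2 (Login fails): agent_id=3 -> matches Pete
  - ticket 3 (Off by one): agent_id=1 -> matches Leo
  - ticket 4 (Null pointer): agent_id=3 -> matches Pete
  - ticket 5 (Slow page load): agent_id=2 -> matches Nate
  - ticket 6 (Bad redirect): agent_id=3 -> matches Pete
  - ticket 7 (Export error): agent_id=3 -> matches Pete
  - ticket 8 (Wrong timezone): agent_id=3 -> matches Pete
  - ticket 9 (Memory leak): agent_id=NULL, no match -> kept with NULL
Match against tickets (self):
  - ticket 1 (Race condition): blocked_by=NULL -> NULL
  - ticket 2 (Login fails): blocked_by=1 -> Race condition
  - ticket 3 (Off by one): blocked_by=1 -> Race condition
  - ticket 4 (Null pointer): blocked_by=NULL -> NULL
  - ticket 5 (Slow page load): blocked_by=2 -> Login fails
  - ticket 6 (Bad redirect): blocked_by=2 -> Login fails
  - ticket 7 (Export error): blocked_by=NULL -> NULL
  - ticket 8 (Wrong timezone): blocked_by=1 -> Race condition
  - ticket 9 (Memory leak): blocked_by=2 -> Login fails

SQL:
SELECT a.title, b.name AS agent, c.title AS blocked_by
FROM tickets a
LEFT JOIN agents b ON a.agent_id = b.id
LEFT JOIN tickets c ON a.blocked_by = c.id

Result:
title          | agent | blocked_by    
---------------+-------+---------------
Race condition | NULL  | NULL          
Login fails    | Pete  | Race condition
Off by one     | Leo   | Race condition
Null pointer   | Pete  | NULL          
Slow page load | Nate  | Login fails   
Bad redirect   | Pete  | Login fails   
Export error   | Pete  | NULL          
Wrong timezone | Pete  | Race condition
Memory leak    | NULL  | Login fails   


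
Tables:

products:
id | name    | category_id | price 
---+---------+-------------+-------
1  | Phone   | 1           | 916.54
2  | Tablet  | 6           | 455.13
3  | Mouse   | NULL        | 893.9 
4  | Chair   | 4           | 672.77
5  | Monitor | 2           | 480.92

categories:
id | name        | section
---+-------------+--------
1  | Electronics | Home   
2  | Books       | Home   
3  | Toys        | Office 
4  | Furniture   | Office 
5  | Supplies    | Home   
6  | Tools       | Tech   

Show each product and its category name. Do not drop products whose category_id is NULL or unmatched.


LEFT JOIN keeps every row from products (the left table); where category_id has no match in categories, the category columns become NULL. Walk through each product:
  - product 1 (Phone): category_id=1 -> matches Electronics
  - product 2 (Tablet): category_id=6 -> matches Tools
  - product 3 (Mouse): category_id=NULL, no match -> kept with NULL
  - product 4 (Chair): category_id=4 -> matches Furniture
  - product 5 (Monitor): category_id=2 -> matches Books
All 5 rows appear; 1 has NULL category.

SQL:
SELECT a.name, b.name AS category
FROM products a
LEFT JOIN categories b ON a.category_id = b.id

Result:
name    | category   
--------+------------
Phone   | Electronics
Tablet  | Tools      
Mouse   | NULL       
Chair   | Furniture  
Monitor | Books      


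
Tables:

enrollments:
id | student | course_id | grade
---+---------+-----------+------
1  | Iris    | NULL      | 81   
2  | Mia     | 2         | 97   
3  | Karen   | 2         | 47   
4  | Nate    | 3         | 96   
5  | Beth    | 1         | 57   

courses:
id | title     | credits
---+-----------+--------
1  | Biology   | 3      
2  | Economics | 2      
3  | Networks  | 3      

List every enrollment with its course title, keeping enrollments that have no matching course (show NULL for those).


LEFT JOIN keeps every row from enrollments (the left table); where course_id has no match in courses, the course columns become NULL. Walk through each enrollment:
  - enrollment 1 (Iris): course_id=NULL, no match -> kept with NULL
  - enrollment 2 (Mia): course_id=2 -> matches Economics
  - enrollment 3 (Karen): course_id=2 -> matches Economics
  - enrollment 4 (Nate): course_id=3 -> matches Networks
  - enrollment 5 (Beth): course_id=1 -> matches Biology
All 5 rows appear; 1 has NULL course.

SQL:
SELECT a.student, b.title AS course
FROM enrollments a
LEFT JOIN courses b ON a.course_id = b.id

Result:
student | course   
--------+----------
Iris    | NULL     
Mia     | Economics
Karen   | Economics
Nate    | Networks 
Beth    | Biology  


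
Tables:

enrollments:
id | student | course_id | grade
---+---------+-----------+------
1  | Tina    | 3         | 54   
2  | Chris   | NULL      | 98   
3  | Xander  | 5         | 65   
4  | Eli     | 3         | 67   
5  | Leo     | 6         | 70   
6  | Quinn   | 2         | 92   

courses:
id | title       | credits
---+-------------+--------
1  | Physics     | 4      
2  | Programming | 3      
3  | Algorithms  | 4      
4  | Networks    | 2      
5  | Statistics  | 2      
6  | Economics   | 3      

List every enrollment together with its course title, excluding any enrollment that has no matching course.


INNER JOIN keeps only enrollments rows whose course_id matches an id in courses. Walk through each enrollment:
  - enrollment 1 (Tina): course_id=3 -> matches Algorithms
  - enrollment 2 (Chris): course_id=NULL, no match -> dropped
  - enrollment 3 (Xander): course_id=5 -> matches Statistics
  - enrollment 4 (Eli): course_id=3 -> matches Algorithms
  - enrollment 5 (Leo): course_id=6 -> matches Economics
  - enrollment 6 (Quinn): course_id=2 -> matches Programming
So 1 of 6 rows is dropped.

SQL:
SELECT a.student, b.title AS course
FROM enrollments a
INNER JOIN courses b ON a.course_id = b.id

Result:
student | course     
--------+------------
Tina    | Algorithms 
Xander  | Statistics 
Eli     | Algorithms 
Leo     | Economics  
Quinn   | Programming


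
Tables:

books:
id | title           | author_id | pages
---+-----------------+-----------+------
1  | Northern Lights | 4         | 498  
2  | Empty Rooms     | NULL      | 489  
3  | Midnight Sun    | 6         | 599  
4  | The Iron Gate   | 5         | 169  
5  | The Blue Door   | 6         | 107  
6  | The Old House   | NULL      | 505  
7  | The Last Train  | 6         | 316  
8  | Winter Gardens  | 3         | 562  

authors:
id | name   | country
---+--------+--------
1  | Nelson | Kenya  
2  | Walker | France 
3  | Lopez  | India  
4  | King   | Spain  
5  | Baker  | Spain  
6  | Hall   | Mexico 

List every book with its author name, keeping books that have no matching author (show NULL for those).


LEFT JOIN keeps every row from books (the left table); where author_id has no match in authors, the author columns become NULL. Walk through each book:
  - book 1 (Northern Lights): author_id=4 -> matches King
  - book 2 (Empty Rooms): author_id=NULL, no match -> kept with NULL
  - book 3 (Midnight Sun): author_id=6 -> matches Hall
  - book 4 (The Iron Gate): author_id=5 -> matches Baker
  - book 5 (The Blue Door): author_id=6 -> matches Hall
  - book 6 (The Old House): author_id=NULL, no match -> kept with NULL
  - book 7 (The Last Train): author_id=6 -> matches Hall
  - book 8 (Winter Gardens): author_id=3 -> matches Lopez
All 8 rows appear; 2 have NULL author.

SQL:
SELECT a.title, b.name AS author
FROM books a
LEFT JOIN authors b ON a.author_id = b.id

Result:
title           | author
----------------+-------
Northern Lights | King  
Empty Rooms     | NULL  
Midnight Sun    | Hall  
The Iron Gate   | Baker 
The Blue Door   | Hall  
The Old House   | NULL  
The Last Train  | Hall  
Winter Gardens  | Lopez 


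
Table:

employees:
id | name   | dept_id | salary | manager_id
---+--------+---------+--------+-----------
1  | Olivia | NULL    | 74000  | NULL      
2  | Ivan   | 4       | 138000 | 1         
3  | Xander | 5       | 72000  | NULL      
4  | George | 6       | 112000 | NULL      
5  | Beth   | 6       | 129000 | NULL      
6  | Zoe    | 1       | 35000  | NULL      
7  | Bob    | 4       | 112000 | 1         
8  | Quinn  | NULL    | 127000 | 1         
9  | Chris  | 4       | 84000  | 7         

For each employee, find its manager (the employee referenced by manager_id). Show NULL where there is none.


This is a self-join: employees is joined to a second copy of itself, matching each row's manager_id to another row's id. Use LEFT JOIN so rows with manager_id=NULL are kept.
  - employee 1 (Olivia): manager_id=NULL -> NULL
  - employee 2 (Ivan): manager_id=1 -> Olivia
  - employee 3 (Xander): manager_id=NULL -> NULL
  - employee 4 (George): manager_id=NULL -> NULL
  - employee 5 (Beth): manager_id=NULL -> NULL
  - employee 6 (Zoe): manager_id=NULL -> NULL
  - employee 7 (Bob): manager_id=1 -> Olivia
  - employee 8 (Quinn): manager_id=1 -> Olivia
  - employee 9 (Chris): manager_id=7 -> Bob

SQL:
SELECT a.name AS item, b.name AS manager
FROM employees a
LEFT JOIN employees b ON a.manager_id = b.id

Result:
item   | manager
-------+--------
Olivia | NULL   
Ivan   | Olivia 
Xander | NULL   
George | NULL   
Beth   | NULL   
Zoe    | NULL   
Bob    | Olivia 
Quinn  | Olivia 
Chris  | Bob    


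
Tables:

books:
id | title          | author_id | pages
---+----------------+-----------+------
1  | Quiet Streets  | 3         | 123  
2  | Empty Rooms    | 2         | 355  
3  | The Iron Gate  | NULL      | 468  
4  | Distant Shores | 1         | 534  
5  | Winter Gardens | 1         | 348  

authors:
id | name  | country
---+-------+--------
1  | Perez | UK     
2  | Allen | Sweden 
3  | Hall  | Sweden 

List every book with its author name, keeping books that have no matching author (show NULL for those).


LEFT JOIN keeps every row from books (the left table); where author_id has no match in authors, the author columns become NULL. Walk through each book:
  - book 1 (Quiet Streets): author_id=3 -> matches Hall
  - book 2 (Empty Rooms): author_id=2 -> matches Allen
  - book 3 (The Iron Gate): author_id=NULL, no match -> kept with NULL
  - book 4 (Distant Shores): author_id=1 -> matches Perez
  - book 5 (Winter Gardens): author_id=1 -> matches Perez
All 5 rows appear; 1 has NULL author.

SQL:
SELECT a.title, b.name AS author
FROM books a
LEFT JOIN authors b ON a.author_id = b.id

Result:
title          | author
---------------+-------
Quiet Streets  | Hall  
Empty Rooms    | Allen 
The Iron Gate  | NULL  
Distant Shores | Perez 
Winter Gardens | Perez 


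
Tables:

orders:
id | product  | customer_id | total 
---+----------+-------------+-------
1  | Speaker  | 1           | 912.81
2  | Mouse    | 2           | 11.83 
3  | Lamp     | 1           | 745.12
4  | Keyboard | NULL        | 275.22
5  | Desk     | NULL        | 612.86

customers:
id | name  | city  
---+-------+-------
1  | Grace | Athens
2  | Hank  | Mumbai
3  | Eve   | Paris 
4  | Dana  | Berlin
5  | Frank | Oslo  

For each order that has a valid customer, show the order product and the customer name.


INNER JOIN keeps only orders rows whose customer_id matches an id in customers. Walk through each order:
  - order 1 (Speaker): customer_id=1 -> matches Grace
  - order 2 (Mouse): customer_id=2 -> matches Hank
  - order 3 (Lamp): customer_id=1 -> matches Grace
  - order 4 (Keyboard): customer_id=NULL, no match -> dropped
  - order 5 (Desk): customer_id=NULL, no match -> dropped
So 2 of 5 rows are dropped.

SQL:
SELECT a.product, b.name AS customer
FROM orders a
INNER JOIN customers b ON a.customer_id = b.id

Result:
product | customer
--------+---------
Speaker | Grace   
Mouse   | Hank    
Lamp    | Grace   
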